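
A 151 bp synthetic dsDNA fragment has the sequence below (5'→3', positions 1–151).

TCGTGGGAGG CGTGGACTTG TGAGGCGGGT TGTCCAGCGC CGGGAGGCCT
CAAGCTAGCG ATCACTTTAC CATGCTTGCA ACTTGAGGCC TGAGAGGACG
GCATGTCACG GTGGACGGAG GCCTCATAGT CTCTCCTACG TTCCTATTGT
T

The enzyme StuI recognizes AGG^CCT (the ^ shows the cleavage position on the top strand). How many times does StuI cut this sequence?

AGGCCT occurs starting at positions 45, 86, 119.
StuI cuts at 3 sites.

3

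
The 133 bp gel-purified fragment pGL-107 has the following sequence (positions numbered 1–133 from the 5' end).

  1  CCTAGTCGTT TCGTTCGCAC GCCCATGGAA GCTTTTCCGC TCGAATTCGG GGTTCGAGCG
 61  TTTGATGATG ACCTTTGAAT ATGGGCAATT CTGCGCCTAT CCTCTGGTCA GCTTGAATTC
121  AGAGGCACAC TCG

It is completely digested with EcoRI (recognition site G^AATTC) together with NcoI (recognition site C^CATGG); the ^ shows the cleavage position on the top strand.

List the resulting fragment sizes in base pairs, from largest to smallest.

72, 23, 20, 18 bp

EcoRI sites (GAATTC) start at positions 43, 115.
EcoRI cuts after the first base of each site, so after positions 43, 115.
The NcoI site (CCATGG) starts at position 23.
NcoI cuts after the first base of each site, so after position 23.
Combined cut positions: 23, 43, 115.
Linear molecule, 3 cuts → 4 fragments:
  1–23 → 23 bp
  24–43 → 20 bp
  44–115 → 72 bp
  116–133 → 18 bp
Sorted largest to smallest: 72, 23, 20, 18 bp.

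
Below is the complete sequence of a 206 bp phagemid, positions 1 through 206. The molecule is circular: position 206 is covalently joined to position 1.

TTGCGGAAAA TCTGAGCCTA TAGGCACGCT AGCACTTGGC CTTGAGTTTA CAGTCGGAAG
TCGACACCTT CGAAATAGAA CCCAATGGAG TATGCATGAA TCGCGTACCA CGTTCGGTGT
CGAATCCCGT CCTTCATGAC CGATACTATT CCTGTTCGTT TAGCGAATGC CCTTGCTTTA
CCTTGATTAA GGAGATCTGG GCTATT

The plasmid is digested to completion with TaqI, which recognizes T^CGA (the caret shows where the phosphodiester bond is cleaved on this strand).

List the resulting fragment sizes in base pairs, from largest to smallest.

147, 50, 9 bp

TaqI sites (TCGA) start at positions 61, 70, 120.
TaqI cuts after the first base of each site, so after positions 61, 70, 120.
Circular molecule, 3 cuts → 3 fragments:
  62–70 → 9 bp
  71–120 → 50 bp
  121–206 then 1–61 → 86 + 61 = 147 bp
Sorted largest to smallest: 147, 50, 9 bp.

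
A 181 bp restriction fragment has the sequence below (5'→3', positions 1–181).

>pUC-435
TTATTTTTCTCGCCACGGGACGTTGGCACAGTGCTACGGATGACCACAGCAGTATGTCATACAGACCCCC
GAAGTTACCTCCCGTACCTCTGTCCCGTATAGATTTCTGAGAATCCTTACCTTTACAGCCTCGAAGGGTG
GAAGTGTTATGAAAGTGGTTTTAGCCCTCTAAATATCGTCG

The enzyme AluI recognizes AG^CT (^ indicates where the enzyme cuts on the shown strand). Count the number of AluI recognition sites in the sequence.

0

No occurrence of AGCT is present in the sequence.
AluI does not cut: 0 sites.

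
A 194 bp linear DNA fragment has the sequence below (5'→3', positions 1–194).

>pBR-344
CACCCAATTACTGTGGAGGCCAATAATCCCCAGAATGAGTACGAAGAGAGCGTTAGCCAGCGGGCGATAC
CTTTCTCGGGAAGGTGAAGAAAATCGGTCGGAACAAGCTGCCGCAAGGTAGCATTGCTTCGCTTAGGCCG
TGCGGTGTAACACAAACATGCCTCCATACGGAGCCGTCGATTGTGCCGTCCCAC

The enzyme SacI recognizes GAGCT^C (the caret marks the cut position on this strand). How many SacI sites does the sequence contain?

No occurrence of GAGCTC is present in the sequence.
SacI does not cut: 0 sites.

0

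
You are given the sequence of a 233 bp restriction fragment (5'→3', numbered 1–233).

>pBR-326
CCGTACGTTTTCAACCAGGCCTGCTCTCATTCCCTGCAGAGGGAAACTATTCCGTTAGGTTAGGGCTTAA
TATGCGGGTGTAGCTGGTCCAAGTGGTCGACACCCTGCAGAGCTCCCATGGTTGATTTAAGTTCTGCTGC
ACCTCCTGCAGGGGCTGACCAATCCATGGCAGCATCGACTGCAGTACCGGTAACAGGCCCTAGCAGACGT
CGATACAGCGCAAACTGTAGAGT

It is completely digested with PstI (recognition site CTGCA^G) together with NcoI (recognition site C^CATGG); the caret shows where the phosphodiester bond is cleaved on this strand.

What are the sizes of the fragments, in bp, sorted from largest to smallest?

71, 50, 38, 34, 19, 14, 7 bp

PstI sites (CTGCAG) start at positions 34, 105, 146, 179.
PstI cuts after base 5 of each site (before the last base), so after positions 38, 109, 150, 183.
NcoI sites (CCATGG) start at positions 116, 164.
NcoI cuts after the first base of each site, so after positions 116, 164.
Combined cut positions: 38, 109, 116, 150, 164, 183.
Linear molecule, 6 cuts → 7 fragments:
  1–38 → 38 bp
  39–109 → 71 bp
  110–116 → 7 bp
  117–150 → 34 bp
  151–164 → 14 bp
  165–183 → 19 bp
  184–233 → 50 bp
Sorted largest to smallest: 71, 50, 38, 34, 19, 14, 7 bp.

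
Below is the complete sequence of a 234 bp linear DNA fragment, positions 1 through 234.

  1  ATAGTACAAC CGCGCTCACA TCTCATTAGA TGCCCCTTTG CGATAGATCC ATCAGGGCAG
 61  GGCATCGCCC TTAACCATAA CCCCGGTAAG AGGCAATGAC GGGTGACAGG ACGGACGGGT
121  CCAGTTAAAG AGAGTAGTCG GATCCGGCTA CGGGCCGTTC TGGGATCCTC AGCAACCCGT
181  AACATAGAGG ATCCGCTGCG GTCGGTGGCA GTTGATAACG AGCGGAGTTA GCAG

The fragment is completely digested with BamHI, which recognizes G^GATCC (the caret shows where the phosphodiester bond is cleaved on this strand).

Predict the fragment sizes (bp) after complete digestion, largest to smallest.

140, 45, 26, 23 bp

BamHI sites (GGATCC) start at positions 140, 163, 189.
BamHI cuts after the first base of each site, so after positions 140, 163, 189.
Linear molecule, 3 cuts → 4 fragments:
  1–140 → 140 bp
  141–163 → 23 bp
  164–189 → 26 bp
  190–234 → 45 bp
Sorted largest to smallest: 140, 45, 26, 23 bp.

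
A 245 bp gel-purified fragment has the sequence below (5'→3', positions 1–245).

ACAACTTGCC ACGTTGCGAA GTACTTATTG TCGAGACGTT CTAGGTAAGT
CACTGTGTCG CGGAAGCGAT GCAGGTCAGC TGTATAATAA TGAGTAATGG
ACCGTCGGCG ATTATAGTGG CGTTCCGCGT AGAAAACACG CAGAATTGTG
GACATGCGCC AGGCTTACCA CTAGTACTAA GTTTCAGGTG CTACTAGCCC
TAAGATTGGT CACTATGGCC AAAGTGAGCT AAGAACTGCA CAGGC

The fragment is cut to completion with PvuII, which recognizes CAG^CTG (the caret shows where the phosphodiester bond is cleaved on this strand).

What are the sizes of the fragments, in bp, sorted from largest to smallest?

The PvuII site (CAGCTG) starts at position 77.
PvuII cuts after base 3 of each site, so after position 79.
Linear molecule, 1 cut → 2 fragments:
  1–79 → 79 bp
  80–245 → 166 bp
Sorted largest to smallest: 166, 79 bp.

166, 79 bp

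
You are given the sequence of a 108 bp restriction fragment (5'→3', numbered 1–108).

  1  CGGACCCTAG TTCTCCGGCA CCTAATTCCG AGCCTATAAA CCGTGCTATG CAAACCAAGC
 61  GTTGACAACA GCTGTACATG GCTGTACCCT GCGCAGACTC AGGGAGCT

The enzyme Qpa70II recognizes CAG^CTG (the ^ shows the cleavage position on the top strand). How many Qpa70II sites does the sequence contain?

1

CAGCTG occurs starting at position 69.
Qpa70II cuts at 1 site.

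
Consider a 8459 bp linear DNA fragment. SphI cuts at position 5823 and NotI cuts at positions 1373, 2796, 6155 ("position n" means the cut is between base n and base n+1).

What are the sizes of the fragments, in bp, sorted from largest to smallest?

Combined cut positions (sorted): 1373, 2796, 5823, 6155.
Linear molecule, 4 cuts → 5 fragments:
  1373 − 0 = 1373 bp
  2796 − 1373 = 1423 bp
  5823 − 2796 = 3027 bp
  6155 − 5823 = 332 bp
  8459 − 6155 = 2304 bp
Sorted largest to smallest: 3027, 2304, 1423, 1373, 332 bp.

3027, 2304, 1423, 1373, 332 bp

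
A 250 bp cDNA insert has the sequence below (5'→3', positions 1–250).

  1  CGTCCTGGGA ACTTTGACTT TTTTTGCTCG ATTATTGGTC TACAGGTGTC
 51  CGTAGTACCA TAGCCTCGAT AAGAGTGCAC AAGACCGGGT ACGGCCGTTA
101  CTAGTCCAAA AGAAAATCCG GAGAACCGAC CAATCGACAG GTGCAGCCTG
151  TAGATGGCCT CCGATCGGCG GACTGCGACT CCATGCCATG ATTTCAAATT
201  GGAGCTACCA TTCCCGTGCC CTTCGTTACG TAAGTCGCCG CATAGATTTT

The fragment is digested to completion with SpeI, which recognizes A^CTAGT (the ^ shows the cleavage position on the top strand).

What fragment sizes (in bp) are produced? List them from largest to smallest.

150, 100 bp

The SpeI site (ACTAGT) starts at position 100.
SpeI cuts after the first base of each site, so after position 100.
Linear molecule, 1 cut → 2 fragments:
  1–100 → 100 bp
  101–250 → 150 bp
Sorted largest to smallest: 150, 100 bp.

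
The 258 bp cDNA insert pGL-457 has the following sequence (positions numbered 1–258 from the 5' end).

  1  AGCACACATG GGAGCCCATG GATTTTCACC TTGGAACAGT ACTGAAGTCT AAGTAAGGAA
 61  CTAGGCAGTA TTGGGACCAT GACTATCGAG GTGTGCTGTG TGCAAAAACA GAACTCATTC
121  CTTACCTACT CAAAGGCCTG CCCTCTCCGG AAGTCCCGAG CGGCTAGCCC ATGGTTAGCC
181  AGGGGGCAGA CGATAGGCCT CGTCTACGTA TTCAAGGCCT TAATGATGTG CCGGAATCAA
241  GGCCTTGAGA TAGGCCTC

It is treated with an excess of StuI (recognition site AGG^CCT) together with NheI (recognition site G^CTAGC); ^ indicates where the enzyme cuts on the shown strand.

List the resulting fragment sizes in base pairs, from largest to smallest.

StuI sites (AGGCCT) start at positions 134, 195, 215, 240, 252.
StuI cuts after base 3 of each site, so after positions 136, 197, 217, 242, 254.
The NheI site (GCTAGC) starts at position 163.
NheI cuts after the first base of each site, so after position 163.
Combined cut positions: 136, 163, 197, 217, 242, 254.
Linear molecule, 6 cuts → 7 fragments:
  1–136 → 136 bp
  137–163 → 27 bp
  164–197 → 34 bp
  198–217 → 20 bp
  218–242 → 25 bp
  243–254 → 12 bp
  255–258 → 4 bp
Sorted largest to smallest: 136, 34, 27, 25, 20, 12, 4 bp.

136, 34, 27, 25, 20, 12, 4 bp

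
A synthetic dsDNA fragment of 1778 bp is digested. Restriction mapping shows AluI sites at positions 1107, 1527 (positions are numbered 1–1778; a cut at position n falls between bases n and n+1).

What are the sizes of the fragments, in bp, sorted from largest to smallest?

1107, 420, 251 bp

Linear molecule, 2 cuts → 3 fragments:
  1107 − 0 = 1107 bp
  1527 − 1107 = 420 bp
  1778 − 1527 = 251 bp
Sorted largest to smallest: 1107, 420, 251 bp.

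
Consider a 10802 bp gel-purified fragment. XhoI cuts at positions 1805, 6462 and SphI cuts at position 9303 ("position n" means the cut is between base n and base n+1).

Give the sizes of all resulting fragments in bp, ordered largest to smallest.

4657, 2841, 1805, 1499 bp

Combined cut positions (sorted): 1805, 6462, 9303.
Linear molecule, 3 cuts → 4 fragments:
  1805 − 0 = 1805 bp
  6462 − 1805 = 4657 bp
  9303 − 6462 = 2841 bp
  10802 − 9303 = 1499 bp
Sorted largest to smallest: 4657, 2841, 1805, 1499 bp.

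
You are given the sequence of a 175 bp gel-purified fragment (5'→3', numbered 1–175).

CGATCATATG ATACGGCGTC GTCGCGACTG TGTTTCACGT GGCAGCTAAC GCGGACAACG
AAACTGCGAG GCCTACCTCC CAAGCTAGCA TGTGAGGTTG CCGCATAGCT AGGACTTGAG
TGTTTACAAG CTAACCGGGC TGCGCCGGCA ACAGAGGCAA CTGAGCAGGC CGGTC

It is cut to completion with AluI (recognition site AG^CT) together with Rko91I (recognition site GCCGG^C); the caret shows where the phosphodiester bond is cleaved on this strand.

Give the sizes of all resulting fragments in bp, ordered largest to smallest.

45, 39, 27, 24, 22, 18 bp

AluI sites (AGCT) start at positions 44, 83, 107, 129.
AluI cuts after base 2 of each site, so after positions 45, 84, 108, 130.
The Rko91I site (GCCGGC) starts at position 144.
Rko91I cuts after base 5 of each site (before the last base), so after position 148.
Combined cut positions: 45, 84, 108, 130, 148.
Linear molecule, 5 cuts → 6 fragments:
  1–45 → 45 bp
  46–84 → 39 bp
  85–108 → 24 bp
  109–130 → 22 bp
  131–148 → 18 bp
  149–175 → 27 bp
Sorted largest to smallest: 45, 39, 27, 24, 22, 18 bp.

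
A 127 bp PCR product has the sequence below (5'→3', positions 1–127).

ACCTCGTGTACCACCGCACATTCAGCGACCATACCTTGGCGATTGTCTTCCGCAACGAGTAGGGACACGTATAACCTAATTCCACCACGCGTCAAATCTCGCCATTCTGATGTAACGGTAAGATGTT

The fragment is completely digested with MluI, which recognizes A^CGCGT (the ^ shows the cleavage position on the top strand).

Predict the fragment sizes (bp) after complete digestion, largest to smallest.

The MluI site (ACGCGT) starts at position 87.
MluI cuts after the first base of each site, so after position 87.
Linear molecule, 1 cut → 2 fragments:
  1–87 → 87 bp
  88–127 → 40 bp
Sorted largest to smallest: 87, 40 bp.

87, 40 bp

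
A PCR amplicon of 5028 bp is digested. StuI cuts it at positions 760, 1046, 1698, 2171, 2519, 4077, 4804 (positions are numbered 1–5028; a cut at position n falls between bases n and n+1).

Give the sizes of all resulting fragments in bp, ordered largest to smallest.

1558, 760, 727, 652, 473, 348, 286, 224 bp

Linear molecule, 7 cuts → 8 fragments:
  760 − 0 = 760 bp
  1046 − 760 = 286 bp
  1698 − 1046 = 652 bp
  2171 − 1698 = 473 bp
  2519 − 2171 = 348 bp
  4077 − 2519 = 1558 bp
  4804 − 4077 = 727 bp
  5028 − 4804 = 224 bp
Sorted largest to smallest: 1558, 760, 727, 652, 473, 348, 286, 224 bp.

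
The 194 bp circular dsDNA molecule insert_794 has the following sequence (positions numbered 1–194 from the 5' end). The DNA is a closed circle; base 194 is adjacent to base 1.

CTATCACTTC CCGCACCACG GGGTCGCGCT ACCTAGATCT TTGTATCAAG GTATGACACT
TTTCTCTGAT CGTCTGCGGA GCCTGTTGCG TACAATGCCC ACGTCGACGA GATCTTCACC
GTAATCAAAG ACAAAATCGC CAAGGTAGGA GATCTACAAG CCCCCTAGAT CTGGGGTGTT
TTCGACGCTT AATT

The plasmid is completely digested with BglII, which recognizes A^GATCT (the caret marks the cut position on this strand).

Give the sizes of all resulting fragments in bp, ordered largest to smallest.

75, 62, 40, 17 bp

BglII sites (AGATCT) start at positions 35, 110, 150, 167.
BglII cuts after the first base of each site, so after positions 35, 110, 150, 167.
Circular molecule, 4 cuts → 4 fragments:
  36–110 → 75 bp
  111–150 → 40 bp
  151–167 → 17 bp
  168–194 then 1–35 → 27 + 35 = 62 bp
Sorted largest to smallest: 75, 62, 40, 17 bp.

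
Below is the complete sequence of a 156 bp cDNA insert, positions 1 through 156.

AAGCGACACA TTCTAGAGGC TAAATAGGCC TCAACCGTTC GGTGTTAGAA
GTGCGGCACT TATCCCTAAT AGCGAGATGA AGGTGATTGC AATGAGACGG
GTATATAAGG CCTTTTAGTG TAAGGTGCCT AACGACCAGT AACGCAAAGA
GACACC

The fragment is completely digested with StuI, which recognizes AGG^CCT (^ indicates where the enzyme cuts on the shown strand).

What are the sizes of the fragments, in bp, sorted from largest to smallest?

StuI sites (AGGCCT) start at positions 26, 108.
StuI cuts after base 3 of each site, so after positions 28, 110.
Linear molecule, 2 cuts → 3 fragments:
  1–28 → 28 bp
  29–110 → 82 bp
  111–156 → 46 bp
Sorted largest to smallest: 82, 46, 28 bp.

82, 46, 28 bp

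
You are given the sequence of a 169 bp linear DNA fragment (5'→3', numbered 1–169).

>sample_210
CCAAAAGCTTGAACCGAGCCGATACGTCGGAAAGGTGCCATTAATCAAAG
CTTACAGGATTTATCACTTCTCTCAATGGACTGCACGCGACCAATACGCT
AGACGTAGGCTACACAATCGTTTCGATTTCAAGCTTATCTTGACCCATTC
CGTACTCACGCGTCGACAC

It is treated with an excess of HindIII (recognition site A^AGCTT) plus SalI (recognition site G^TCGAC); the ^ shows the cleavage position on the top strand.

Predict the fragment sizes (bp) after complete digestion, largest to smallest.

83, 43, 31, 7, 5 bp

HindIII sites (AAGCTT) start at positions 5, 48, 131.
HindIII cuts after the first base of each site, so after positions 5, 48, 131.
The SalI site (GTCGAC) starts at position 162.
SalI cuts after the first base of each site, so after position 162.
Combined cut positions: 5, 48, 131, 162.
Linear molecule, 4 cuts → 5 fragments:
  1–5 → 5 bp
  6–48 → 43 bp
  49–131 → 83 bp
  132–162 → 31 bp
  163–169 → 7 bp
Sorted largest to smallest: 83, 43, 31, 7, 5 bp.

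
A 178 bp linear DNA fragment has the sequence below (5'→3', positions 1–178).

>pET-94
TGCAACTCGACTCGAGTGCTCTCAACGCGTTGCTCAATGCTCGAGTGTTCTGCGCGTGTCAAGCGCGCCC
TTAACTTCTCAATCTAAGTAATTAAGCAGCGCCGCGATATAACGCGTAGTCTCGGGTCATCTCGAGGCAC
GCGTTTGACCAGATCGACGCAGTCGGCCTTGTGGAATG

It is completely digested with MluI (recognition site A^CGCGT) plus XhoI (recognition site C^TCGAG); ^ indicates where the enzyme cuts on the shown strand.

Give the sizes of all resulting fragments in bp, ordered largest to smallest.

72, 39, 19, 15, 14, 11, 8 bp

MluI sites (ACGCGT) start at positions 25, 112, 139.
MluI cuts after the first base of each site, so after positions 25, 112, 139.
XhoI sites (CTCGAG) start at positions 11, 40, 131.
XhoI cuts after the first base of each site, so after positions 11, 40, 131.
Combined cut positions: 11, 25, 40, 112, 131, 139.
Linear molecule, 6 cuts → 7 fragments:
  1–11 → 11 bp
  12–25 → 14 bp
  26–40 → 15 bp
  41–112 → 72 bp
  113–131 → 19 bp
  132–139 → 8 bp
  140–178 → 39 bp
Sorted largest to smallest: 72, 39, 19, 15, 14, 11, 8 bp.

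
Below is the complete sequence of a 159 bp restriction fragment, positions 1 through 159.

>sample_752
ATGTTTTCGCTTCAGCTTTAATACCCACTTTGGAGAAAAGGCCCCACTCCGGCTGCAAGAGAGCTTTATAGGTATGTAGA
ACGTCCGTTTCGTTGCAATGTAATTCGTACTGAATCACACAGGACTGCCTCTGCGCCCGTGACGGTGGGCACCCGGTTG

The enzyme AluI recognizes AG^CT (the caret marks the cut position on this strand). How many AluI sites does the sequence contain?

AGCT occurs starting at positions 14, 62.
AluI cuts at 2 sites.

2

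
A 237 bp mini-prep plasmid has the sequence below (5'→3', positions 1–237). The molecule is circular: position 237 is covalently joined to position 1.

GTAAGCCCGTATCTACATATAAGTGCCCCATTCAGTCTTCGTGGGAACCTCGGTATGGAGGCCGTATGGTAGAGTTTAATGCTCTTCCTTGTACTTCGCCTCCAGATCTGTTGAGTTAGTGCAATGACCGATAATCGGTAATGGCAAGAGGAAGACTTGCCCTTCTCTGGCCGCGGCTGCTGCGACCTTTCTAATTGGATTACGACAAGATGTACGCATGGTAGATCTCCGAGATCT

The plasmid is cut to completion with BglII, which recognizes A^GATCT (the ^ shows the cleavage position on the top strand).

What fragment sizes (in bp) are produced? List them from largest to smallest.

BglII sites (AGATCT) start at positions 104, 223, 232.
BglII cuts after the first base of each site, so after positions 104, 223, 232.
Circular molecule, 3 cuts → 3 fragments:
  105–223 → 119 bp
  224–232 → 9 bp
  233–237 then 1–104 → 5 + 104 = 109 bp
Sorted largest to smallest: 119, 109, 9 bp.

119, 109, 9 bp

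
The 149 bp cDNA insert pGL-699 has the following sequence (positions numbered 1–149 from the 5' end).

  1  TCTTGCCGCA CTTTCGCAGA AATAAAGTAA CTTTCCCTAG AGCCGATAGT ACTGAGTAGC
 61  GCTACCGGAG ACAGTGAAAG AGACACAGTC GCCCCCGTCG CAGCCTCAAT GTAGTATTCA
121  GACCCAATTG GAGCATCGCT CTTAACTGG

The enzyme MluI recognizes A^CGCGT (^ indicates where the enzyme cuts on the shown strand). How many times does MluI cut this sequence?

0

No occurrence of ACGCGT is present in the sequence.
MluI does not cut: 0 sites.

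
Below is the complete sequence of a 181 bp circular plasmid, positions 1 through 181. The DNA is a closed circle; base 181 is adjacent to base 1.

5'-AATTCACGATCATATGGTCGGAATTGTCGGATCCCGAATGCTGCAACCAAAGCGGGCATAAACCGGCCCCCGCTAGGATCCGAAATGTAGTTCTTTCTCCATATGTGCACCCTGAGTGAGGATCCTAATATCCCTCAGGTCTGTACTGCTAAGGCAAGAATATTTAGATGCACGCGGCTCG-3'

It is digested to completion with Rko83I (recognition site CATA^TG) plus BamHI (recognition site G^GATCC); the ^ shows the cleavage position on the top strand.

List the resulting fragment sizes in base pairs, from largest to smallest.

75, 47, 27, 17, 15 bp

Rko83I sites (CATATG) start at positions 11, 100.
Rko83I cuts after base 4 of each site, so after positions 14, 103.
BamHI sites (GGATCC) start at positions 29, 76, 120.
BamHI cuts after the first base of each site, so after positions 29, 76, 120.
Combined cut positions: 14, 29, 76, 103, 120.
Circular molecule, 5 cuts → 5 fragments:
  15–29 → 15 bp
  30–76 → 47 bp
  77–103 → 27 bp
  104–120 → 17 bp
  121–181 then 1–14 → 61 + 14 = 75 bp
Sorted largest to smallest: 75, 47, 27, 17, 15 bp.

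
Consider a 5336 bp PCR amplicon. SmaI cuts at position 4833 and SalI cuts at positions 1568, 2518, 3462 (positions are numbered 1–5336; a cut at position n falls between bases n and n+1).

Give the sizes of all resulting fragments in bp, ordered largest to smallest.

Combined cut positions (sorted): 1568, 2518, 3462, 4833.
Linear molecule, 4 cuts → 5 fragments:
  1568 − 0 = 1568 bp
  2518 − 1568 = 950 bp
  3462 − 2518 = 944 bp
  4833 − 3462 = 1371 bp
  5336 − 4833 = 503 bp
Sorted largest to smallest: 1568, 1371, 950, 944, 503 bp.

1568, 1371, 950, 944, 503 bp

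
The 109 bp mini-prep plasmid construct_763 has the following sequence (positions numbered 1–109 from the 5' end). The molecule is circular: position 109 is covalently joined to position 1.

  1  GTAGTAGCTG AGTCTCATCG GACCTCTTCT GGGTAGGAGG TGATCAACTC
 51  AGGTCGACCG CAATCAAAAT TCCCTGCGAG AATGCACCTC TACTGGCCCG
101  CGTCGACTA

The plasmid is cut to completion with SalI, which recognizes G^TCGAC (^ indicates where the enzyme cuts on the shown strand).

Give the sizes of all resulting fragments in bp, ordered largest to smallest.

SalI sites (GTCGAC) start at positions 53, 102.
SalI cuts after the first base of each site, so after positions 53, 102.
Circular molecule, 2 cuts → 2 fragments:
  54–102 → 49 bp
  103–109 then 1–53 → 7 + 53 = 60 bp
Sorted largest to smallest: 60, 49 bp.

60, 49 bp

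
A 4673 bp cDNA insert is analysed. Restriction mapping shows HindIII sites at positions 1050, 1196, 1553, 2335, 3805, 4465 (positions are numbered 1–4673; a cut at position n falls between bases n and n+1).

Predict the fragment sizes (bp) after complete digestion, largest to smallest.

Linear molecule, 6 cuts → 7 fragments:
  1050 − 0 = 1050 bp
  1196 − 1050 = 146 bp
  1553 − 1196 = 357 bp
  2335 − 1553 = 782 bp
  3805 − 2335 = 1470 bp
  4465 − 3805 = 660 bp
  4673 − 4465 = 208 bp
Sorted largest to smallest: 1470, 1050, 782, 660, 357, 208, 146 bp.

1470, 1050, 782, 660, 357, 208, 146 bp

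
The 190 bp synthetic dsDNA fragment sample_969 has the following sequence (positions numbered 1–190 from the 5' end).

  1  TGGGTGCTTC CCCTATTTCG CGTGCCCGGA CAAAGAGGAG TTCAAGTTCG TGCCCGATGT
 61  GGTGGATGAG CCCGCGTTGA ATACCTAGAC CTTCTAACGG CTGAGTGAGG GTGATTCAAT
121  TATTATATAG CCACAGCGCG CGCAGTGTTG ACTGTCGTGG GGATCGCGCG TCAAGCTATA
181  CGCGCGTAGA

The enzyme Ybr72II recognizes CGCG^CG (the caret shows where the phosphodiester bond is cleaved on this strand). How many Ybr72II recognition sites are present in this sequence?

3

CGCGCG occurs starting at positions 137, 165, 181.
Ybr72II cuts at 3 sites.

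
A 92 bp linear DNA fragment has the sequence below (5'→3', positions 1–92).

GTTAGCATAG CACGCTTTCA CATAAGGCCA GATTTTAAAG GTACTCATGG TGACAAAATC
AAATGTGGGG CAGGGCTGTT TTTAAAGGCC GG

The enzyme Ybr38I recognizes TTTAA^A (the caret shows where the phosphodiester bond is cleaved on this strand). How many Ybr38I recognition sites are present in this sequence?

2

TTTAAA occurs starting at positions 34, 81.
Ybr38I cuts at 2 sites.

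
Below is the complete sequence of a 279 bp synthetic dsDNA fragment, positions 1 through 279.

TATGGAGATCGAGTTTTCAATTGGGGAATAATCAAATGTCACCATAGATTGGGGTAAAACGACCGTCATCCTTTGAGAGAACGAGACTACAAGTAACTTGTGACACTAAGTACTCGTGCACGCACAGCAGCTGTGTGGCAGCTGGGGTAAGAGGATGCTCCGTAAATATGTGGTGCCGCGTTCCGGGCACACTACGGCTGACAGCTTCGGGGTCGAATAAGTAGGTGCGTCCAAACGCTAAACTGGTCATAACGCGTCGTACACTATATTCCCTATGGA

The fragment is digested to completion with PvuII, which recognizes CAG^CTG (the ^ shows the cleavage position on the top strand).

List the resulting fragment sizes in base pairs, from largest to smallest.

PvuII sites (CAGCTG) start at positions 128, 139.
PvuII cuts after base 3 of each site, so after positions 130, 141.
Linear molecule, 2 cuts → 3 fragments:
  1–130 → 130 bp
  131–141 → 11 bp
  142–279 → 138 bp
Sorted largest to smallest: 138, 130, 11 bp.

138, 130, 11 bp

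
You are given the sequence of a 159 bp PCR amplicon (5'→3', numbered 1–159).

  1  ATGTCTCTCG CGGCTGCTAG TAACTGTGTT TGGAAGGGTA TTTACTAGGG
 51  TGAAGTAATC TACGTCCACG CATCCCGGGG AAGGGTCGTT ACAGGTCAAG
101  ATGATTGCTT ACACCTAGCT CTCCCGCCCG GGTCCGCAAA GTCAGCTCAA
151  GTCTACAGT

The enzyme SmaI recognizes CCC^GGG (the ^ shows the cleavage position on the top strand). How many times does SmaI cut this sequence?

CCCGGG occurs starting at positions 74, 127.
SmaI cuts at 2 sites.

2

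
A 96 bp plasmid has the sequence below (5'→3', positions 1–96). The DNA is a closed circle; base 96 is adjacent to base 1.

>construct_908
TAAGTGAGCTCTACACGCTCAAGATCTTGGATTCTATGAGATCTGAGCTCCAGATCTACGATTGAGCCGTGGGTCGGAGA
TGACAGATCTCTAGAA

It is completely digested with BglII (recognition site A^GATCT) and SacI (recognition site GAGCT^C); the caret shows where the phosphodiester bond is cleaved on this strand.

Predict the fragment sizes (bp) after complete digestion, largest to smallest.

33, 21, 17, 12, 10, 3 bp

BglII sites (AGATCT) start at positions 22, 39, 52, 85.
BglII cuts after the first base of each site, so after positions 22, 39, 52, 85.
SacI sites (GAGCTC) start at positions 6, 45.
SacI cuts after base 5 of each site (before the last base), so after positions 10, 49.
Combined cut positions: 10, 22, 39, 49, 52, 85.
Circular molecule, 6 cuts → 6 fragments:
  11–22 → 12 bp
  23–39 → 17 bp
  40–49 → 10 bp
  50–52 → 3 bp
  53–85 → 33 bp
  86–96 then 1–10 → 11 + 10 = 21 bp
Sorted largest to smallest: 33, 21, 17, 12, 10, 3 bp.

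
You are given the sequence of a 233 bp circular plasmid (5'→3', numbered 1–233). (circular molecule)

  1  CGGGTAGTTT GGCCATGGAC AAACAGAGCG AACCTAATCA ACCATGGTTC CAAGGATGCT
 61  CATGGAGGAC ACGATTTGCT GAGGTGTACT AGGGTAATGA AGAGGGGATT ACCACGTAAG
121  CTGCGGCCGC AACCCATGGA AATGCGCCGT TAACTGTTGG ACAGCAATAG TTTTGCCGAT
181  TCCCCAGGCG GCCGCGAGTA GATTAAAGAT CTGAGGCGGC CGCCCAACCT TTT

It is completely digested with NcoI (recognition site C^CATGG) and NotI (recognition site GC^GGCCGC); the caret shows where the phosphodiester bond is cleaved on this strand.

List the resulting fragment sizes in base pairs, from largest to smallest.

82, 55, 29, 29, 28, 10 bp

NcoI sites (CCATGG) start at positions 13, 42, 134.
NcoI cuts after the first base of each site, so after positions 13, 42, 134.
NotI sites (GCGGCCGC) start at positions 123, 188, 216.
NotI cuts after base 2 of each site, so after positions 124, 189, 217.
Combined cut positions: 13, 42, 124, 134, 189, 217.
Circular molecule, 6 cuts → 6 fragments:
  14–42 → 29 bp
  43–124 → 82 bp
  125–134 → 10 bp
  135–189 → 55 bp
  190–217 → 28 bp
  218–233 then 1–13 → 16 + 13 = 29 bp
Sorted largest to smallest: 82, 55, 29, 29, 28, 10 bp.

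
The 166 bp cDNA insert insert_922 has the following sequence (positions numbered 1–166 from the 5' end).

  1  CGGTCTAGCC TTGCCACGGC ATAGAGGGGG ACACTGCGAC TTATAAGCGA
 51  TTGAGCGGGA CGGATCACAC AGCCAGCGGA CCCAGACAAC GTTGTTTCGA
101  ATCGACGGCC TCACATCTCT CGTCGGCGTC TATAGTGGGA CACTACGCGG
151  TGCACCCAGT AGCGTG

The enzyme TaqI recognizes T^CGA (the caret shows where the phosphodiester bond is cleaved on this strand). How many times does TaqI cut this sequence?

2

TCGA occurs starting at positions 97, 102.
TaqI cuts at 2 sites.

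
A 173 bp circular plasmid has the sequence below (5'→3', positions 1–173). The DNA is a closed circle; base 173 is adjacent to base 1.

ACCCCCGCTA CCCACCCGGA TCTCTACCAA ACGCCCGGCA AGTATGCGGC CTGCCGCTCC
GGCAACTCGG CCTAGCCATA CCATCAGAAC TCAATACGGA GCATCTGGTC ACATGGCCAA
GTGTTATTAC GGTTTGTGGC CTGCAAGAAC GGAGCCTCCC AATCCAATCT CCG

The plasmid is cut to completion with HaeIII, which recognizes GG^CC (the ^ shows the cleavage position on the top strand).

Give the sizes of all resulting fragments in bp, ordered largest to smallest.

HaeIII sites (GGCC) start at positions 48, 69, 115, 138.
HaeIII cuts after base 2 of each site, so after positions 49, 70, 116, 139.
Circular molecule, 4 cuts → 4 fragments:
  50–70 → 21 bp
  71–116 → 46 bp
  117–139 → 23 bp
  140–173 then 1–49 → 34 + 49 = 83 bp
Sorted largest to smallest: 83, 46, 23, 21 bp.

83, 46, 23, 21 bp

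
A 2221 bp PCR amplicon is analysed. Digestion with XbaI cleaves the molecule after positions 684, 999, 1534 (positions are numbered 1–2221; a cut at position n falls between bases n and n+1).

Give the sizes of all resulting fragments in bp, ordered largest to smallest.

Linear molecule, 3 cuts → 4 fragments:
  684 − 0 = 684 bp
  999 − 684 = 315 bp
  1534 − 999 = 535 bp
  2221 − 1534 = 687 bp
Sorted largest to smallest: 687, 684, 535, 315 bp.

687, 684, 535, 315 bp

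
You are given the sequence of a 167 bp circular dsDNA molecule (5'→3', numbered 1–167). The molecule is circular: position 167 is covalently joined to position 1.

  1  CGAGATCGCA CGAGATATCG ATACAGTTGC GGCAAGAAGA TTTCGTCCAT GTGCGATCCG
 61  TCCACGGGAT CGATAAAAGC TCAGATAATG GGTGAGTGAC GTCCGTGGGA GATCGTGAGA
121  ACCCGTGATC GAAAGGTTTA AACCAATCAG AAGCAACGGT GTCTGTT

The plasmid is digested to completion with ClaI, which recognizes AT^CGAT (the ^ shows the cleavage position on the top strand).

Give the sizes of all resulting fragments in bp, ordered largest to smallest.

ClaI sites (ATCGAT) start at positions 17, 69.
ClaI cuts after base 2 of each site, so after positions 18, 70.
Circular molecule, 2 cuts → 2 fragments:
  19–70 → 52 bp
  71–167 then 1–18 → 97 + 18 = 115 bp
Sorted largest to smallest: 115, 52 bp.

115, 52 bp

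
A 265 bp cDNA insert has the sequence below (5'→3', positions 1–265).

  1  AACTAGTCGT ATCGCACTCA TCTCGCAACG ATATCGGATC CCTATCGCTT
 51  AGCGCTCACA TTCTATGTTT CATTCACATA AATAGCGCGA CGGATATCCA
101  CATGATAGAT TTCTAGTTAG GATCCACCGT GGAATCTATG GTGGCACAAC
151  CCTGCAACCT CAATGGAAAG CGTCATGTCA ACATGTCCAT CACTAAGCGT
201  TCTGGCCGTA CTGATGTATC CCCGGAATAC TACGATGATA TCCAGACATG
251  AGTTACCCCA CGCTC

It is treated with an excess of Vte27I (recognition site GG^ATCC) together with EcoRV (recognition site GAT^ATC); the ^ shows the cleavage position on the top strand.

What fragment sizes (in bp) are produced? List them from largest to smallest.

118, 58, 32, 26, 26, 5 bp

Vte27I sites (GGATCC) start at positions 36, 120.
Vte27I cuts after base 2 of each site, so after positions 37, 121.
EcoRV sites (GATATC) start at positions 30, 93, 237.
EcoRV cuts after base 3 of each site, so after positions 32, 95, 239.
Combined cut positions: 32, 37, 95, 121, 239.
Linear molecule, 5 cuts → 6 fragments:
  1–32 → 32 bp
  33–37 → 5 bp
  38–95 → 58 bp
  96–121 → 26 bp
  122–239 → 118 bp
  240–265 → 26 bp
Sorted largest to smallest: 118, 58, 32, 26, 26, 5 bp.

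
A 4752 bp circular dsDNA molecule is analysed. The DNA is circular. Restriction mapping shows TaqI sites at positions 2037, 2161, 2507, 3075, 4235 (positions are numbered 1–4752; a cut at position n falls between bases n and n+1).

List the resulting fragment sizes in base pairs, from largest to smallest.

Circular molecule, 5 cuts → 5 fragments:
  2161 − 2037 = 124 bp
  2507 − 2161 = 346 bp
  3075 − 2507 = 568 bp
  4235 − 3075 = 1160 bp
  wrap: 4752 − 4235 + 2037 = 2554 bp
Sorted largest to smallest: 2554, 1160, 568, 346, 124 bp.

2554, 1160, 568, 346, 124 bp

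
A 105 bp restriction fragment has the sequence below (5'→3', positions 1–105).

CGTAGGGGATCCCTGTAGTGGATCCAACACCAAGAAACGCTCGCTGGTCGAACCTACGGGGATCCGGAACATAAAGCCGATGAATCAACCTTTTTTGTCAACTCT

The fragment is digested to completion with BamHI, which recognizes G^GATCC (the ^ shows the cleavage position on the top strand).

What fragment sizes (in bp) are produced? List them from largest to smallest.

BamHI sites (GGATCC) start at positions 7, 20, 60.
BamHI cuts after the first base of each site, so after positions 7, 20, 60.
Linear molecule, 3 cuts → 4 fragments:
  1–7 → 7 bp
  8–20 → 13 bp
  21–60 → 40 bp
  61–105 → 45 bp
Sorted largest to smallest: 45, 40, 13, 7 bp.

45, 40, 13, 7 bp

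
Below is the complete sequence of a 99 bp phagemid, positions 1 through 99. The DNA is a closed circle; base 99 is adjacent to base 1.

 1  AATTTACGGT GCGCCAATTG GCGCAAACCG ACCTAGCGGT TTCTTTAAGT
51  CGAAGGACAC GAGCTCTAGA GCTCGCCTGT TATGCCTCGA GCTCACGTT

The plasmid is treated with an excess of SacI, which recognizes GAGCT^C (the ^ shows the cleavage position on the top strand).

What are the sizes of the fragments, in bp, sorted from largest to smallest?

SacI sites (GAGCTC) start at positions 61, 69, 89.
SacI cuts after base 5 of each site (before the last base), so after positions 65, 73, 93.
Circular molecule, 3 cuts → 3 fragments:
  66–73 → 8 bp
  74–93 → 20 bp
  94–99 then 1–65 → 6 + 65 = 71 bp
Sorted largest to smallest: 71, 20, 8 bp.

71, 20, 8 bp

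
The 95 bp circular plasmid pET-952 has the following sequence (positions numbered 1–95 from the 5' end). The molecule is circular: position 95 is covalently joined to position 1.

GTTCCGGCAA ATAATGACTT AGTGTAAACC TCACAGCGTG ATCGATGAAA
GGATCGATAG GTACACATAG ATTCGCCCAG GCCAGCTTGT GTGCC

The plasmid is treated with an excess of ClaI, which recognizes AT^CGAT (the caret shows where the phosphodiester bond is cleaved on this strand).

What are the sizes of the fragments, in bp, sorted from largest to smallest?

83, 12 bp

ClaI sites (ATCGAT) start at positions 41, 53.
ClaI cuts after base 2 of each site, so after positions 42, 54.
Circular molecule, 2 cuts → 2 fragments:
  43–54 → 12 bp
  55–95 then 1–42 → 41 + 42 = 83 bp
Sorted largest to smallest: 83, 12 bp.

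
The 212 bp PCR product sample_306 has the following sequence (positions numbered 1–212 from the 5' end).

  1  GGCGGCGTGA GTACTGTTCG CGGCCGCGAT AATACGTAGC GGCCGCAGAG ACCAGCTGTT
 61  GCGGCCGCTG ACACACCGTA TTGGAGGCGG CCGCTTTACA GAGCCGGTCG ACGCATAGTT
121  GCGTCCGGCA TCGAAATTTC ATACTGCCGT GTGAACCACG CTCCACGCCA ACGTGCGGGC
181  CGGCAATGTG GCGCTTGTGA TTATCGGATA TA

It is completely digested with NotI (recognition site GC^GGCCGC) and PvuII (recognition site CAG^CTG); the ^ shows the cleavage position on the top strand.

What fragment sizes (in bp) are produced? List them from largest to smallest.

124, 26, 21, 19, 15, 7 bp

NotI sites (GCGGCCGC) start at positions 20, 39, 61, 87.
NotI cuts after base 2 of each site, so after positions 21, 40, 62, 88.
The PvuII site (CAGCTG) starts at position 53.
PvuII cuts after base 3 of each site, so after position 55.
Combined cut positions: 21, 40, 55, 62, 88.
Linear molecule, 5 cuts → 6 fragments:
  1–21 → 21 bp
  22–40 → 19 bp
  41–55 → 15 bp
  56–62 → 7 bp
  63–88 → 26 bp
  89–212 → 124 bp
Sorted largest to smallest: 124, 26, 21, 19, 15, 7 bp.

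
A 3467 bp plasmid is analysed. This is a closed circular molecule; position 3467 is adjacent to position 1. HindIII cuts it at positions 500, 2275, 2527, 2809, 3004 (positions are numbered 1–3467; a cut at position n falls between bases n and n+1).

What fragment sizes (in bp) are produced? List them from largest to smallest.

Circular molecule, 5 cuts → 5 fragments:
  2275 − 500 = 1775 bp
  2527 − 2275 = 252 bp
  2809 − 2527 = 282 bp
  3004 − 2809 = 195 bp
  wrap: 3467 − 3004 + 500 = 963 bp
Sorted largest to smallest: 1775, 963, 282, 252, 195 bp.

1775, 963, 282, 252, 195 bp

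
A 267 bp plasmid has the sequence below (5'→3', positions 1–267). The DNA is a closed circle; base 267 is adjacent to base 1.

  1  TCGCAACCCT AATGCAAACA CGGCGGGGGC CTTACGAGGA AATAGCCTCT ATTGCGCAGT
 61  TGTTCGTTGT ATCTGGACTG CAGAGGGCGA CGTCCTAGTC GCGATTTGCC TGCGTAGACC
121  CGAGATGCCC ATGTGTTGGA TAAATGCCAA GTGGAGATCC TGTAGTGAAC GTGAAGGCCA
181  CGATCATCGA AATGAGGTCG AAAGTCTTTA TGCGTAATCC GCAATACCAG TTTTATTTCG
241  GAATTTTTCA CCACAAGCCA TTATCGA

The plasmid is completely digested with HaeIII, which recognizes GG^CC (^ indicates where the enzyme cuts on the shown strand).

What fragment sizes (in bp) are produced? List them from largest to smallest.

148, 119 bp

HaeIII sites (GGCC) start at positions 28, 176.
HaeIII cuts after base 2 of each site, so after positions 29, 177.
Circular molecule, 2 cuts → 2 fragments:
  30–177 → 148 bp
  178–267 then 1–29 → 90 + 29 = 119 bp
Sorted largest to smallest: 148, 119 bp.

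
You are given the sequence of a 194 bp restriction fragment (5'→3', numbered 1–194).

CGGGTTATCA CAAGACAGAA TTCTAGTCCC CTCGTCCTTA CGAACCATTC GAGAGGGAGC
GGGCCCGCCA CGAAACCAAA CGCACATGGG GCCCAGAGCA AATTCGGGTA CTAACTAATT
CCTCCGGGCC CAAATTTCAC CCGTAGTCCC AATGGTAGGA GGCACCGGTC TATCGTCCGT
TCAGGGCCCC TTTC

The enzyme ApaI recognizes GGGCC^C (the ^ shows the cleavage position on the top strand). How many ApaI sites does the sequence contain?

4

GGGCCC occurs starting at positions 61, 89, 126, 184.
ApaI cuts at 4 sites.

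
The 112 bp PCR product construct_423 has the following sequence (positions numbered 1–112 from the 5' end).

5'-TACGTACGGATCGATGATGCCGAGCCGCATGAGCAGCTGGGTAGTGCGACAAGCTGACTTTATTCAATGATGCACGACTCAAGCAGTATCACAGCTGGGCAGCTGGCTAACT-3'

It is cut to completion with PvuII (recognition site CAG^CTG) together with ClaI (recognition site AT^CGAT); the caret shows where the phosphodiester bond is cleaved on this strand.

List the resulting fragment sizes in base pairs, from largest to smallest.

PvuII sites (CAGCTG) start at positions 34, 92, 100.
PvuII cuts after base 3 of each site, so after positions 36, 94, 102.
The ClaI site (ATCGAT) starts at position 10.
ClaI cuts after base 2 of each site, so after position 11.
Combined cut positions: 11, 36, 94, 102.
Linear molecule, 4 cuts → 5 fragments:
  1–11 → 11 bp
  12–36 → 25 bp
  37–94 → 58 bp
  95–102 → 8 bp
  103–112 → 10 bp
Sorted largest to smallest: 58, 25, 11, 10, 8 bp.

58, 25, 11, 10, 8 bp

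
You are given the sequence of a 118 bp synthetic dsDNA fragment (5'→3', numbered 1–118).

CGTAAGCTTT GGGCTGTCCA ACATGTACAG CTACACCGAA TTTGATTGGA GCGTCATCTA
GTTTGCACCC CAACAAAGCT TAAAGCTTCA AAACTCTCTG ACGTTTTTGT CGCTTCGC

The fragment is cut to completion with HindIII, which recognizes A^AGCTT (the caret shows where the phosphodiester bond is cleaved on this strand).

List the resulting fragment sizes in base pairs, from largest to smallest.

72, 35, 7, 4 bp

HindIII sites (AAGCTT) start at positions 4, 76, 83.
HindIII cuts after the first base of each site, so after positions 4, 76, 83.
Linear molecule, 3 cuts → 4 fragments:
  1–4 → 4 bp
  5–76 → 72 bp
  77–83 → 7 bp
  84–118 → 35 bp
Sorted largest to smallest: 72, 35, 7, 4 bp.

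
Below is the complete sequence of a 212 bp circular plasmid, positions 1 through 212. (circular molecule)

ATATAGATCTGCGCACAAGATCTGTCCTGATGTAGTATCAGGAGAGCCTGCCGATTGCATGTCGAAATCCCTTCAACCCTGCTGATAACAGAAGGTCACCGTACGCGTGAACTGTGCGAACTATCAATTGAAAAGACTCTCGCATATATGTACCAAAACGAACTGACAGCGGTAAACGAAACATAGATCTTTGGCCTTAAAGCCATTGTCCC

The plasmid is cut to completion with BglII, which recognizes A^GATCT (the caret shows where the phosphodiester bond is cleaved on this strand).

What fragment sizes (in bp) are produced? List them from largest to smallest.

BglII sites (AGATCT) start at positions 5, 18, 185.
BglII cuts after the first base of each site, so after positions 5, 18, 185.
Circular molecule, 3 cuts → 3 fragments:
  6–18 → 13 bp
  19–185 → 167 bp
  186–212 then 1–5 → 27 + 5 = 32 bp
Sorted largest to smallest: 167, 32, 13 bp.

167, 32, 13 bp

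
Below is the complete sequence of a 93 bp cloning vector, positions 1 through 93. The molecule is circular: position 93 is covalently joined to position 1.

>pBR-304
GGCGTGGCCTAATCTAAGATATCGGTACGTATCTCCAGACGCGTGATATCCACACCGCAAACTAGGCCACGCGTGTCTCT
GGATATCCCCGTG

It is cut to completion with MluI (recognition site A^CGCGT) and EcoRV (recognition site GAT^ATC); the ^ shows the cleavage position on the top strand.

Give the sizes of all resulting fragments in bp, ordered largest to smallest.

MluI sites (ACGCGT) start at positions 39, 69.
MluI cuts after the first base of each site, so after positions 39, 69.
EcoRV sites (GATATC) start at positions 18, 45, 82.
EcoRV cuts after base 3 of each site, so after positions 20, 47, 84.
Combined cut positions: 20, 39, 47, 69, 84.
Circular molecule, 5 cuts → 5 fragments:
  21–39 → 19 bp
  40–47 → 8 bp
  48–69 → 22 bp
  70–84 → 15 bp
  85–93 then 1–20 → 9 + 20 = 29 bp
Sorted largest to smallest: 29, 22, 19, 15, 8 bp.

29, 22, 19, 15, 8 bp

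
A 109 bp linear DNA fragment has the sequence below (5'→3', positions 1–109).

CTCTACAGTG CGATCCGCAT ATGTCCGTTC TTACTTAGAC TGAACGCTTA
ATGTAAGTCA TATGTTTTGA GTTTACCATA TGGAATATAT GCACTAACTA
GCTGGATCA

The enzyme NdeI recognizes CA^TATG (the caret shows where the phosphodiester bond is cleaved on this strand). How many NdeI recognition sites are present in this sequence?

CATATG occurs starting at positions 18, 59, 77.
NdeI cuts at 3 sites.

3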